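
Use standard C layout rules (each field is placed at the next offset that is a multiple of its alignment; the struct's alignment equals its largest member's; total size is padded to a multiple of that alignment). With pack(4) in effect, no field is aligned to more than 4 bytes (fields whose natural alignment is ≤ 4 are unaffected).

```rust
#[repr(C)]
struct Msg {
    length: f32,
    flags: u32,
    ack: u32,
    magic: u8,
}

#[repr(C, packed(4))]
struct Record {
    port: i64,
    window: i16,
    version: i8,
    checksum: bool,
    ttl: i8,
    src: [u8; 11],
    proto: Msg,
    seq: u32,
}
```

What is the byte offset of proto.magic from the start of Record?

Msg: @0: length [4B, align 4] → 4; @4: flags [4B, align 4] → 8; @8: ack [4B, align 4] → 12; @12: magic [1B, align 1] → 13; +3 tail pad (align 4); size 16, align 4
@0: port [8B, align 4] → 8
@8: window [2B, align 2] → 10
@10: version [1B, align 1] → 11
@11: checksum [1B, align 1] → 12
@12: ttl [1B, align 1] → 13
@13: src [11B, align 1] → 24
@24: proto [16B, align 4] → 40
within Msg: magic at 12
24 + 12 = 36

36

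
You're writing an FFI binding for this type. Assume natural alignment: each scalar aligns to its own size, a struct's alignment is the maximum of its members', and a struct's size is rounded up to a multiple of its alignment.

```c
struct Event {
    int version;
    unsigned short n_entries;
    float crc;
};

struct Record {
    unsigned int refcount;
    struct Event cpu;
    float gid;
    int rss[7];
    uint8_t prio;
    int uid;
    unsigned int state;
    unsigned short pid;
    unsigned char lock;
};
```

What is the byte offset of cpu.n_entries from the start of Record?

Event: 0..4  version  (4B, 4-aligned); 4..6  n_entries  (2B, 2-aligned); 6..8  -- padding (2B); 8..12  crc  (4B, 4-aligned); sizeof = 12, alignof = 4
0..4  refcount  (4B, 4-aligned)
4..16  cpu  (12B, 4-aligned)
within Event: n_entries at 4
4 + 4 = 8

8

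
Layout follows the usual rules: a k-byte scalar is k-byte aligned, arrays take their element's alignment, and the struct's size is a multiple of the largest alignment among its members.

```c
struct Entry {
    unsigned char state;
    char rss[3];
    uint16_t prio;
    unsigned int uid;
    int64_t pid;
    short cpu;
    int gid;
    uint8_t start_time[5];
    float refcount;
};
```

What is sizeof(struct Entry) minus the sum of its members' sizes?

15

@0: state [1B, align 1] → 1
@1: rss [3B, align 1] → 4
@4: prio [2B, align 2] → 6
+2 pad (align 4)
@8: uid [4B, align 4] → 12
+4 pad (align 8)
@16: pid [8B, align 8] → 24
@24: cpu [2B, align 2] → 26
+2 pad (align 4)
@28: gid [4B, align 4] → 32
@32: start_time [5B, align 1] → 37
+3 pad (align 4)
@40: refcount [4B, align 4] → 44
+4 tail pad (align 8)
size 48, align 8
data bytes 33, size 48 → padding 15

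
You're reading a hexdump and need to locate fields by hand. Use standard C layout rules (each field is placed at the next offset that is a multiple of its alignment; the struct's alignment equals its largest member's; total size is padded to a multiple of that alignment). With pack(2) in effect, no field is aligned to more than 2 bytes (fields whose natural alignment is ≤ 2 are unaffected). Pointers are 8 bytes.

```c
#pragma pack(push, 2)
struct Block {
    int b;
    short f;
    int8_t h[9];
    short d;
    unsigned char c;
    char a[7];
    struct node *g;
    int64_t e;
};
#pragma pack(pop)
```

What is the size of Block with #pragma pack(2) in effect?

0..4  b  (4B, 2-aligned)
4..6  f  (2B, 2-aligned)
6..15  h  (9B, 1-aligned)
15..16  -- padding (1B)
16..18  d  (2B, 2-aligned)
18..19  c  (1B, 1-aligned)
19..26  a  (7B, 1-aligned)
26..34  g  (8B, 2-aligned)
34..42  e  (8B, 2-aligned)
sizeof = 42, alignof = 2

42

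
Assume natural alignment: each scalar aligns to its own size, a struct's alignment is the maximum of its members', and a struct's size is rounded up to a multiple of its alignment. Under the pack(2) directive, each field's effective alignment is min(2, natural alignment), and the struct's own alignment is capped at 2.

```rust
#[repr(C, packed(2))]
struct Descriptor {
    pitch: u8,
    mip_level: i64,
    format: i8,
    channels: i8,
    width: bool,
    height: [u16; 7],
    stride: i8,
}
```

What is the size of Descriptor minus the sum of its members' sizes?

0..1  pitch  (1B, 1-aligned)
1..2  -- padding (1B)
2..10  mip_level  (8B, 2-aligned)
10..11  format  (1B, 1-aligned)
11..12  channels  (1B, 1-aligned)
12..13  width  (1B, 1-aligned)
13..14  -- padding (1B)
14..28  height  (14B, 2-aligned)
28..29  stride  (1B, 1-aligned)
29..30  -- tail padding (1B)
sizeof = 30, alignof = 2
data bytes 27, size 30 → padding 3

3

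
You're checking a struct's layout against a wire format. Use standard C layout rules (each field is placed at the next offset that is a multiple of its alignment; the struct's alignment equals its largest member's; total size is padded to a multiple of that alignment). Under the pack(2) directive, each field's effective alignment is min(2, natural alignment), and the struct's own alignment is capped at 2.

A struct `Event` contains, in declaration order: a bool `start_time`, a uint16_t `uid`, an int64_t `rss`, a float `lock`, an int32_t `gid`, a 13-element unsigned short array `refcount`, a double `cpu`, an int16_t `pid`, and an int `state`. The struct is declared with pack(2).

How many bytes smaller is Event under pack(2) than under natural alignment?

12

natural layout:
  0..1  start_time  (1B, 1-aligned)
  1..2  -- padding (1B)
  2..4  uid  (2B, 2-aligned)
  4..8  -- padding (4B)
  8..16  rss  (8B, 8-aligned)
  16..20  lock  (4B, 4-aligned)
  20..24  gid  (4B, 4-aligned)
  24..50  refcount  (26B, 2-aligned)
  50..56  -- padding (6B)
  56..64  cpu  (8B, 8-aligned)
  64..66  pid  (2B, 2-aligned)
  66..68  -- padding (2B)
  68..72  state  (4B, 4-aligned)
  sizeof = 72, alignof = 8
packed(2) layout:
  0..1  start_time  (1B, 1-aligned)
  1..2  -- padding (1B)
  2..4  uid  (2B, 2-aligned)
  4..12  rss  (8B, 2-aligned)
  12..16  lock  (4B, 2-aligned)
  16..20  gid  (4B, 2-aligned)
  20..46  refcount  (26B, 2-aligned)
  46..54  cpu  (8B, 2-aligned)
  54..56  pid  (2B, 2-aligned)
  56..60  state  (4B, 2-aligned)
  sizeof = 60, alignof = 2
72 − 60 = 12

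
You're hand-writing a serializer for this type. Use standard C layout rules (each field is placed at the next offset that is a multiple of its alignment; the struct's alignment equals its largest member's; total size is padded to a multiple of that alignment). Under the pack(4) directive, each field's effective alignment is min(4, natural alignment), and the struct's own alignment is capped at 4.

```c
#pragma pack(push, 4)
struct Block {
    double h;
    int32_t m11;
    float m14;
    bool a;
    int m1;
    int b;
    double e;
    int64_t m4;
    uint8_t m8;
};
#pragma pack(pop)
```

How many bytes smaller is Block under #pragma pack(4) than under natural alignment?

natural layout:
  h at 0 (size 8, align 8) → ends 8
  m11 at 8 (size 4, align 4) → ends 12
  m14 at 12 (size 4, align 4) → ends 16
  a at 16 (size 1, align 1) → ends 17
  pad 3 to align 4 for m1
  m1 at 20 (size 4, align 4) → ends 24
  b at 24 (size 4, align 4) → ends 28
  pad 4 to align 8 for e
  e at 32 (size 8, align 8) → ends 40
  m4 at 40 (size 8, align 8) → ends 48
  m8 at 48 (size 1, align 1) → ends 49
  tail pad 7 to reach multiple of 8
  total 56 bytes, alignment 8
packed(4) layout:
  h at 0 (size 8, align 4) → ends 8
  m11 at 8 (size 4, align 4) → ends 12
  m14 at 12 (size 4, align 4) → ends 16
  a at 16 (size 1, align 1) → ends 17
  pad 3 to align 4 for m1
  m1 at 20 (size 4, align 4) → ends 24
  b at 24 (size 4, align 4) → ends 28
  e at 28 (size 8, align 4) → ends 36
  m4 at 36 (size 8, align 4) → ends 44
  m8 at 44 (size 1, align 1) → ends 45
  tail pad 3 to reach multiple of 4
  total 48 bytes, alignment 4
56 − 48 = 8

8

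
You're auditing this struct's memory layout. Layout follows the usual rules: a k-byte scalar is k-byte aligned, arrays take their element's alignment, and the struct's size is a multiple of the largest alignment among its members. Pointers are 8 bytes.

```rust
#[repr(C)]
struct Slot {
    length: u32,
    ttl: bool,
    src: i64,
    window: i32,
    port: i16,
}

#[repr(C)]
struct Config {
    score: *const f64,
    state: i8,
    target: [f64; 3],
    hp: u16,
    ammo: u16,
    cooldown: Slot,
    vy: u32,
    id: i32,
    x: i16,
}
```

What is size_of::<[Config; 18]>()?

Slot: @0: length [4B, align 4] → 4; @4: ttl [1B, align 1] → 5; +3 pad (align 8); @8: src [8B, align 8] → 16; @16: window [4B, align 4] → 20; @20: port [2B, align 2] → 22; +2 tail pad (align 8); size 24, align 8
@0: score [8B, align 8] → 8
@8: state [1B, align 1] → 9
+7 pad (align 8)
@16: target [24B, align 8] → 40
@40: hp [2B, align 2] → 42
@42: ammo [2B, align 2] → 44
+4 pad (align 8)
@48: cooldown [24B, align 8] → 72
@72: vy [4B, align 4] → 76
@76: id [4B, align 4] → 80
@80: x [2B, align 2] → 82
+6 tail pad (align 8)
size 88, align 8
array of 18: 18 × 88 = 1584

1584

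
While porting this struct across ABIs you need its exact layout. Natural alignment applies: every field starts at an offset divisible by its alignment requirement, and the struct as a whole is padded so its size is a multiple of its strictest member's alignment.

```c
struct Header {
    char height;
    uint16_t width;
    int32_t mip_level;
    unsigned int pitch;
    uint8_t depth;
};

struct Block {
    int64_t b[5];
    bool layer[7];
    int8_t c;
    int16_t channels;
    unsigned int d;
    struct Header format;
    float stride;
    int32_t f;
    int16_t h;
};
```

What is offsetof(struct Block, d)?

52

Header: height at 0 (size 1, align 1) → ends 1; pad 1 to align 2 for width; width at 2 (size 2, align 2) → ends 4; mip_level at 4 (size 4, align 4) → ends 8; pitch at 8 (size 4, align 4) → ends 12; depth at 12 (size 1, align 1) → ends 13; tail pad 3 to reach multiple of 4; total 16 bytes, alignment 4
b at 0 (size 40, align 8) → ends 40
layer at 40 (size 7, align 1) → ends 47
c at 47 (size 1, align 1) → ends 48
channels at 48 (size 2, align 2) → ends 50
pad 2 to align 4 for d
d at 52 (size 4, align 4) → ends 56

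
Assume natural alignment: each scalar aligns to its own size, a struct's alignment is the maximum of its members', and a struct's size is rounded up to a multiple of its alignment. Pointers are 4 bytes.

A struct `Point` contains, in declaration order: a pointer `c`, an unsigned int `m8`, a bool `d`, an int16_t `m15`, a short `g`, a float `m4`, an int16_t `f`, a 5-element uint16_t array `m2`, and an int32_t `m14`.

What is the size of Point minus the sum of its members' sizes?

3

@0: c [4B, align 4] → 4
@4: m8 [4B, align 4] → 8
@8: d [1B, align 1] → 9
+1 pad (align 2)
@10: m15 [2B, align 2] → 12
@12: g [2B, align 2] → 14
+2 pad (align 4)
@16: m4 [4B, align 4] → 20
@20: f [2B, align 2] → 22
@22: m2 [10B, align 2] → 32
@32: m14 [4B, align 4] → 36
size 36, align 4
data bytes 33, size 36 → padding 3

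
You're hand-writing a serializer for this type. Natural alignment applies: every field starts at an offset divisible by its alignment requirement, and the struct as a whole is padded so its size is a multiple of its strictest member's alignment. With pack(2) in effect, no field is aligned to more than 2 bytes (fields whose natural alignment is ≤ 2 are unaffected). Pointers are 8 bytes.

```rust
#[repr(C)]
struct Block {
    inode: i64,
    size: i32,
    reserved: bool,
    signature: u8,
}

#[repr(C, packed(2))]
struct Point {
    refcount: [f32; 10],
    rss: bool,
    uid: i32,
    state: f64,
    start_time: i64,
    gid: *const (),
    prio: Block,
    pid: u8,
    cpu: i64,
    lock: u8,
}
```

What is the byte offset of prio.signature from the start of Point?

Block: inode at 0 (size 8, align 8) → ends 8; size at 8 (size 4, align 4) → ends 12; reserved at 12 (size 1, align 1) → ends 13; signature at 13 (size 1, align 1) → ends 14; tail pad 2 to reach multiple of 8; total 16 bytes, alignment 8
refcount at 0 (size 40, align 2) → ends 40
rss at 40 (size 1, align 1) → ends 41
pad 1 to align 2 for uid
uid at 42 (size 4, align 2) → ends 46
state at 46 (size 8, align 2) → ends 54
start_time at 54 (size 8, align 2) → ends 62
gid at 62 (size 8, align 2) → ends 70
prio at 70 (size 16, align 2) → ends 86
within Block: signature at 13
70 + 13 = 83

83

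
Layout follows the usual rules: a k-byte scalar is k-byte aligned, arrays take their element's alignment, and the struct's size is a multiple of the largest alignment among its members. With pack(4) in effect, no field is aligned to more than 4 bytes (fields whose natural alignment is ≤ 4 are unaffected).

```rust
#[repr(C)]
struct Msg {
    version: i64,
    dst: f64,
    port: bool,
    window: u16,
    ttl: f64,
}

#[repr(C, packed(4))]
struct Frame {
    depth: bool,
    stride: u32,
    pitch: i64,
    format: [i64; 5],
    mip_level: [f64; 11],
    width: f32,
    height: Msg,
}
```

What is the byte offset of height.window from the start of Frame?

Msg: @0: version [8B, align 8] → 8; @8: dst [8B, align 8] → 16; @16: port [1B, align 1] → 17; +1 pad (align 2); @18: window [2B, align 2] → 20; +4 pad (align 8); @24: ttl [8B, align 8] → 32; size 32, align 8
@0: depth [1B, align 1] → 1
+3 pad (align 4)
@4: stride [4B, align 4] → 8
@8: pitch [8B, align 4] → 16
@16: format [40B, align 4] → 56
@56: mip_level [88B, align 4] → 144
@144: width [4B, align 4] → 148
@148: height [32B, align 4] → 180
within Msg: window at 18
148 + 18 = 166

166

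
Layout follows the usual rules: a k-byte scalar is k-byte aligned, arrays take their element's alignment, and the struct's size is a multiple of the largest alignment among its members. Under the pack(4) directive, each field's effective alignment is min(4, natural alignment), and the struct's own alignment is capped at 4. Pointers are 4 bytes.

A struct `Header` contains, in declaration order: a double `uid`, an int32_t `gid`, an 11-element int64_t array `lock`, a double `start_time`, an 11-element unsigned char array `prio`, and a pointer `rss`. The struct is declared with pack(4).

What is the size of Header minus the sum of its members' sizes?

1

@0: uid [8B, align 4] → 8
@8: gid [4B, align 4] → 12
@12: lock [88B, align 4] → 100
@100: start_time [8B, align 4] → 108
@108: prio [11B, align 1] → 119
+1 pad (align 4)
@120: rss [4B, align 4] → 124
size 124, align 4
data bytes 123, size 124 → padding 1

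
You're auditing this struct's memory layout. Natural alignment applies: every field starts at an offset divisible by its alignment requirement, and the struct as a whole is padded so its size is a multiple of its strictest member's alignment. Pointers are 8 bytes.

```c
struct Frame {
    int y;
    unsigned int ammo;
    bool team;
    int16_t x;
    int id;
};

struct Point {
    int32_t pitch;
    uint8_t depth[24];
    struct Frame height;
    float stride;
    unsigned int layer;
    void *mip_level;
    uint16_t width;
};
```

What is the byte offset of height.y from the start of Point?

28

Frame: 0..4  y  (4B, 4-aligned); 4..8  ammo  (4B, 4-aligned); 8..9  team  (1B, 1-aligned); 9..10  -- padding (1B); 10..12  x  (2B, 2-aligned); 12..16  id  (4B, 4-aligned); sizeof = 16, alignof = 4
0..4  pitch  (4B, 4-aligned)
4..28  depth  (24B, 1-aligned)
28..44  height  (16B, 4-aligned)
within Frame: y at 0
28 + 0 = 28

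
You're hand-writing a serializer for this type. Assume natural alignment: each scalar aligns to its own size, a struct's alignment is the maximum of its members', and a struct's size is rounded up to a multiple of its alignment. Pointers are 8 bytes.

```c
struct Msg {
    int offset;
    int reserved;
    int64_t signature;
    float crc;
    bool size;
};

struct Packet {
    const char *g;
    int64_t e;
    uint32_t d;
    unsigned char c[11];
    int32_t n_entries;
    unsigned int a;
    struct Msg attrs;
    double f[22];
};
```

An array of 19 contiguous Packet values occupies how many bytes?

Msg: offset at 0 (size 4, align 4) → ends 4; reserved at 4 (size 4, align 4) → ends 8; signature at 8 (size 8, align 8) → ends 16; crc at 16 (size 4, align 4) → ends 20; size at 20 (size 1, align 1) → ends 21; tail pad 3 to reach multiple of 8; total 24 bytes, alignment 8
g at 0 (size 8, align 8) → ends 8
e at 8 (size 8, align 8) → ends 16
d at 16 (size 4, align 4) → ends 20
c at 20 (size 11, align 1) → ends 31
pad 1 to align 4 for n_entries
n_entries at 32 (size 4, align 4) → ends 36
a at 36 (size 4, align 4) → ends 40
attrs at 40 (size 24, align 8) → ends 64
f at 64 (size 176, align 8) → ends 240
total 240 bytes, alignment 8
array of 19: 19 × 240 = 4560

4560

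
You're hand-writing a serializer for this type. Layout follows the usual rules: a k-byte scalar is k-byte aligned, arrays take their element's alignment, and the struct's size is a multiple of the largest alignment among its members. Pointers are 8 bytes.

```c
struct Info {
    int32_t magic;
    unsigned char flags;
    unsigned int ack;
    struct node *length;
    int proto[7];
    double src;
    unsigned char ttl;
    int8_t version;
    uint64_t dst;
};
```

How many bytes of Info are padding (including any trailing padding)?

17

0..4  magic  (4B, 4-aligned)
4..5  flags  (1B, 1-aligned)
5..8  -- padding (3B)
8..12  ack  (4B, 4-aligned)
12..16  -- padding (4B)
16..24  length  (8B, 8-aligned)
24..52  proto  (28B, 4-aligned)
52..56  -- padding (4B)
56..64  src  (8B, 8-aligned)
64..65  ttl  (1B, 1-aligned)
65..66  version  (1B, 1-aligned)
66..72  -- padding (6B)
72..80  dst  (8B, 8-aligned)
sizeof = 80, alignof = 8
data bytes 63, size 80 → padding 17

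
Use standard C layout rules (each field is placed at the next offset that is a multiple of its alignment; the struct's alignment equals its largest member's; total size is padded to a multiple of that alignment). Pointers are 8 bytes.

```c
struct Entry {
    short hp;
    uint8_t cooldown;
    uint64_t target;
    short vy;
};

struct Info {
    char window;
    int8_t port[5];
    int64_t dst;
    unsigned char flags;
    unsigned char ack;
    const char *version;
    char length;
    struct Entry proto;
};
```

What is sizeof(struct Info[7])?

Entry: @0: hp [2B, align 2] → 2; @2: cooldown [1B, align 1] → 3; +5 pad (align 8); @8: target [8B, align 8] → 16; @16: vy [2B, align 2] → 18; +6 tail pad (align 8); size 24, align 8
@0: window [1B, align 1] → 1
@1: port [5B, align 1] → 6
+2 pad (align 8)
@8: dst [8B, align 8] → 16
@16: flags [1B, align 1] → 17
@17: ack [1B, align 1] → 18
+6 pad (align 8)
@24: version [8B, align 8] → 32
@32: length [1B, align 1] → 33
+7 pad (align 8)
@40: proto [24B, align 8] → 64
size 64, align 8
array of 7: 7 × 64 = 448

448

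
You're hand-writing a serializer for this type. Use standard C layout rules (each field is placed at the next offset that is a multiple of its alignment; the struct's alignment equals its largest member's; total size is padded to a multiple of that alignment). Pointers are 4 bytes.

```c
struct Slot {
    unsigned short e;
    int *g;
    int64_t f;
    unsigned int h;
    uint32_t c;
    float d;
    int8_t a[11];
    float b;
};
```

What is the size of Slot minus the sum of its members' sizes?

0..2  e  (2B, 2-aligned)
2..4  -- padding (2B)
4..8  g  (4B, 4-aligned)
8..16  f  (8B, 8-aligned)
16..20  h  (4B, 4-aligned)
20..24  c  (4B, 4-aligned)
24..28  d  (4B, 4-aligned)
28..39  a  (11B, 1-aligned)
39..40  -- padding (1B)
40..44  b  (4B, 4-aligned)
44..48  -- tail padding (4B)
sizeof = 48, alignof = 8
data bytes 41, size 48 → padding 7

7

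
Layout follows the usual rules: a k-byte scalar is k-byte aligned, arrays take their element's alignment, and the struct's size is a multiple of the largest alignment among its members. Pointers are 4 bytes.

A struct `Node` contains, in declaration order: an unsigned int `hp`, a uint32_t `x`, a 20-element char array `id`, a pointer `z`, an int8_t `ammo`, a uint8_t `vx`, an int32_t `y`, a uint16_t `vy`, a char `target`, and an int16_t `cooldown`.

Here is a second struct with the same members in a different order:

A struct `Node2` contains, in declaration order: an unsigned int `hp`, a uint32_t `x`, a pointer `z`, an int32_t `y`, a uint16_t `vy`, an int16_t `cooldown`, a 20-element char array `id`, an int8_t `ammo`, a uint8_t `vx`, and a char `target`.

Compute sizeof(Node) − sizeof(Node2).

4

hp at 0 (size 4, align 4) → ends 4
x at 4 (size 4, align 4) → ends 8
id at 8 (size 20, align 1) → ends 28
z at 28 (size 4, align 4) → ends 32
ammo at 32 (size 1, align 1) → ends 33
vx at 33 (size 1, align 1) → ends 34
pad 2 to align 4 for y
y at 36 (size 4, align 4) → ends 40
vy at 40 (size 2, align 2) → ends 42
target at 42 (size 1, align 1) → ends 43
pad 1 to align 2 for cooldown
cooldown at 44 (size 2, align 2) → ends 46
tail pad 2 to reach multiple of 4
total 48 bytes, alignment 4
— Node2 —
hp at 0 (size 4, align 4) → ends 4
x at 4 (size 4, align 4) → ends 8
z at 8 (size 4, align 4) → ends 12
y at 12 (size 4, align 4) → ends 16
vy at 16 (size 2, align 2) → ends 18
cooldown at 18 (size 2, align 2) → ends 20
id at 20 (size 20, align 1) → ends 40
ammo at 40 (size 1, align 1) → ends 41
vx at 41 (size 1, align 1) → ends 42
target at 42 (size 1, align 1) → ends 43
tail pad 1 to reach multiple of 4
total 44 bytes, alignment 4
48 − 44 = 4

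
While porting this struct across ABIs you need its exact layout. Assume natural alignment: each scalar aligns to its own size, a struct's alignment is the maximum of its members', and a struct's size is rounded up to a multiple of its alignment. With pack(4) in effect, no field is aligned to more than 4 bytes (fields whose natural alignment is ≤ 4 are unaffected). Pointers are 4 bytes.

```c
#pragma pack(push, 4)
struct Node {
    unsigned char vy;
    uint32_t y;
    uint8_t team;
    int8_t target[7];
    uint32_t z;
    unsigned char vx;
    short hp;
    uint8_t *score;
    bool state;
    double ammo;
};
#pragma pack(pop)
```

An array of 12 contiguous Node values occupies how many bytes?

0..1  vy  (1B, 1-aligned)
1..4  -- padding (3B)
4..8  y  (4B, 4-aligned)
8..9  team  (1B, 1-aligned)
9..16  target  (7B, 1-aligned)
16..20  z  (4B, 4-aligned)
20..21  vx  (1B, 1-aligned)
21..22  -- padding (1B)
22..24  hp  (2B, 2-aligned)
24..28  score  (4B, 4-aligned)
28..29  state  (1B, 1-aligned)
29..32  -- padding (3B)
32..40  ammo  (8B, 4-aligned)
sizeof = 40, alignof = 4
array of 12: 12 × 40 = 480

480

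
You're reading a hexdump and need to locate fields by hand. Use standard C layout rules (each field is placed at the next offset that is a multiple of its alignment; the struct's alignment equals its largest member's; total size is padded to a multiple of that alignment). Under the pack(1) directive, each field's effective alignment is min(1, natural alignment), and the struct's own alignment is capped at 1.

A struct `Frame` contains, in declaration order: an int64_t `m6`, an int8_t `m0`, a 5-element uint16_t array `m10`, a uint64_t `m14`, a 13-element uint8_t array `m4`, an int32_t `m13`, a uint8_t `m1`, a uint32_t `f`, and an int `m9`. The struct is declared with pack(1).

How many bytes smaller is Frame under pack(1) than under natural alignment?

natural layout:
  @0: m6 [8B, align 8] → 8
  @8: m0 [1B, align 1] → 9
  +1 pad (align 2)
  @10: m10 [10B, align 2] → 20
  +4 pad (align 8)
  @24: m14 [8B, align 8] → 32
  @32: m4 [13B, align 1] → 45
  +3 pad (align 4)
  @48: m13 [4B, align 4] → 52
  @52: m1 [1B, align 1] → 53
  +3 pad (align 4)
  @56: f [4B, align 4] → 60
  @60: m9 [4B, align 4] → 64
  size 64, align 8
packed(1) layout:
  @0: m6 [8B, align 1] → 8
  @8: m0 [1B, align 1] → 9
  @9: m10 [10B, align 1] → 19
  @19: m14 [8B, align 1] → 27
  @27: m4 [13B, align 1] → 40
  @40: m13 [4B, align 1] → 44
  @44: m1 [1B, align 1] → 45
  @45: f [4B, align 1] → 49
  @49: m9 [4B, align 1] → 53
  size 53, align 1
64 − 53 = 11

11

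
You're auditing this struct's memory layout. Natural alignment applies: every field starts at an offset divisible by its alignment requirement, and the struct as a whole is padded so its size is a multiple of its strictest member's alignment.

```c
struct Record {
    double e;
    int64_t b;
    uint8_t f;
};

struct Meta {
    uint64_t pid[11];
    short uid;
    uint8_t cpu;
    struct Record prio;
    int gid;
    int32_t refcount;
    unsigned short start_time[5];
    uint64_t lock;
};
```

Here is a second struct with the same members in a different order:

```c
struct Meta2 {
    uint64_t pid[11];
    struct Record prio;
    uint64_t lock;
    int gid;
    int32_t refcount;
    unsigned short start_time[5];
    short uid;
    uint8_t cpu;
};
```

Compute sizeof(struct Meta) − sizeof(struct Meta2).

Record: @0: e [8B, align 8] → 8; @8: b [8B, align 8] → 16; @16: f [1B, align 1] → 17; +7 tail pad (align 8); size 24, align 8
@0: pid [88B, align 8] → 88
@88: uid [2B, align 2] → 90
@90: cpu [1B, align 1] → 91
+5 pad (align 8)
@96: prio [24B, align 8] → 120
@120: gid [4B, align 4] → 124
@124: refcount [4B, align 4] → 128
@128: start_time [10B, align 2] → 138
+6 pad (align 8)
@144: lock [8B, align 8] → 152
size 152, align 8
— Meta2 —
@0: pid [88B, align 8] → 88
@88: prio [24B, align 8] → 112
@112: lock [8B, align 8] → 120
@120: gid [4B, align 4] → 124
@124: refcount [4B, align 4] → 128
@128: start_time [10B, align 2] → 138
@138: uid [2B, align 2] → 140
@140: cpu [1B, align 1] → 141
+3 tail pad (align 8)
size 144, align 8
152 − 144 = 8

8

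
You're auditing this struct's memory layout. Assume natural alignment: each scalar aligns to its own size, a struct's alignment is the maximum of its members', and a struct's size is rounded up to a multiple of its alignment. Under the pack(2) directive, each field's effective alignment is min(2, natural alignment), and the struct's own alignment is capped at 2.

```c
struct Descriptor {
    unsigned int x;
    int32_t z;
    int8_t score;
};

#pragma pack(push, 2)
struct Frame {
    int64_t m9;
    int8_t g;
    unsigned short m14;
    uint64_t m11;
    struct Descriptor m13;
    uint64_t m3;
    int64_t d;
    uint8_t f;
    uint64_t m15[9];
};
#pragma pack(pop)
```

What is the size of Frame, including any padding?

122

Descriptor: x at 0 (size 4, align 4) → ends 4; z at 4 (size 4, align 4) → ends 8; score at 8 (size 1, align 1) → ends 9; tail pad 3 to reach multiple of 4; total 12 bytes, alignment 4
m9 at 0 (size 8, align 2) → ends 8
g at 8 (size 1, align 1) → ends 9
pad 1 to align 2 for m14
m14 at 10 (size 2, align 2) → ends 12
m11 at 12 (size 8, align 2) → ends 20
m13 at 20 (size 12, align 2) → ends 32
m3 at 32 (size 8, align 2) → ends 40
d at 40 (size 8, align 2) → ends 48
f at 48 (size 1, align 1) → ends 49
pad 1 to align 2 for m15
m15 at 50 (size 72, align 2) → ends 122
total 122 bytes, alignment 2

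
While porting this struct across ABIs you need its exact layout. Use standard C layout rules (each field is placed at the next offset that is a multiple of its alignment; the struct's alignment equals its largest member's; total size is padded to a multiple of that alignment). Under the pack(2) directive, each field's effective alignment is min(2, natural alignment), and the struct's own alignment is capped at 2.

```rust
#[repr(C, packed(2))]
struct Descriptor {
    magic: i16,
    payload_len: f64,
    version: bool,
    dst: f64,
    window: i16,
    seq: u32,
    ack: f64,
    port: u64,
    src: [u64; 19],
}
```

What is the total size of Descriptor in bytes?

magic at 0 (size 2, align 2) → ends 2
payload_len at 2 (size 8, align 2) → ends 10
version at 10 (size 1, align 1) → ends 11
pad 1 to align 2 for dst
dst at 12 (size 8, align 2) → ends 20
window at 20 (size 2, align 2) → ends 22
seq at 22 (size 4, align 2) → ends 26
ack at 26 (size 8, align 2) → ends 34
port at 34 (size 8, align 2) → ends 42
src at 42 (size 152, align 2) → ends 194
total 194 bytes, alignment 2

194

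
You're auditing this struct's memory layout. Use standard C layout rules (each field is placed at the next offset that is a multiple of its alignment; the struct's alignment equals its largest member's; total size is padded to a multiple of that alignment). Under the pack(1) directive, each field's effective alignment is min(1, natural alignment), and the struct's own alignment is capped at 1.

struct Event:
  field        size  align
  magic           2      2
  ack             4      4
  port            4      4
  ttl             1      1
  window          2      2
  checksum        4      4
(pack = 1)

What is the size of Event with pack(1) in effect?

17

@0: magic [2B, align 1] → 2
@2: ack [4B, align 1] → 6
@6: port [4B, align 1] → 10
@10: ttl [1B, align 1] → 11
@11: window [2B, align 1] → 13
@13: checksum [4B, align 1] → 17
size 17, align 1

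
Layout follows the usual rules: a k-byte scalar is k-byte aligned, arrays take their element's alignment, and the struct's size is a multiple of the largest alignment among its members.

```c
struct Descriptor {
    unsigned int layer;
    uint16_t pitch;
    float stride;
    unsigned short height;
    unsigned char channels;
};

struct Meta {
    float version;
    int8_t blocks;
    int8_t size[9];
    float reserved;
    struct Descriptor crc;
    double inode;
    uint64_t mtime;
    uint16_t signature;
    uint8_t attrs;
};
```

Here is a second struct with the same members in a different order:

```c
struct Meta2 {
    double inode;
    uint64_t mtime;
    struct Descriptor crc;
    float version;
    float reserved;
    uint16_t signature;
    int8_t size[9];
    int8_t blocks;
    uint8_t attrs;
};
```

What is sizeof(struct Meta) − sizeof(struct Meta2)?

8

Descriptor: 0..4  layer  (4B, 4-aligned); 4..6  pitch  (2B, 2-aligned); 6..8  -- padding (2B); 8..12  stride  (4B, 4-aligned); 12..14  height  (2B, 2-aligned); 14..15  channels  (1B, 1-aligned); 15..16  -- tail padding (1B); sizeof = 16, alignof = 4
0..4  version  (4B, 4-aligned)
4..5  blocks  (1B, 1-aligned)
5..14  size  (9B, 1-aligned)
14..16  -- padding (2B)
16..20  reserved  (4B, 4-aligned)
20..36  crc  (16B, 4-aligned)
36..40  -- padding (4B)
40..48  inode  (8B, 8-aligned)
48..56  mtime  (8B, 8-aligned)
56..58  signature  (2B, 2-aligned)
58..59  attrs  (1B, 1-aligned)
59..64  -- tail padding (5B)
sizeof = 64, alignof = 8
— Meta2 —
0..8  inode  (8B, 8-aligned)
8..16  mtime  (8B, 8-aligned)
16..32  crc  (16B, 4-aligned)
32..36  version  (4B, 4-aligned)
36..40  reserved  (4B, 4-aligned)
40..42  signature  (2B, 2-aligned)
42..51  size  (9B, 1-aligned)
51..52  blocks  (1B, 1-aligned)
52..53  attrs  (1B, 1-aligned)
53..56  -- tail padding (3B)
sizeof = 56, alignof = 8
64 − 56 = 8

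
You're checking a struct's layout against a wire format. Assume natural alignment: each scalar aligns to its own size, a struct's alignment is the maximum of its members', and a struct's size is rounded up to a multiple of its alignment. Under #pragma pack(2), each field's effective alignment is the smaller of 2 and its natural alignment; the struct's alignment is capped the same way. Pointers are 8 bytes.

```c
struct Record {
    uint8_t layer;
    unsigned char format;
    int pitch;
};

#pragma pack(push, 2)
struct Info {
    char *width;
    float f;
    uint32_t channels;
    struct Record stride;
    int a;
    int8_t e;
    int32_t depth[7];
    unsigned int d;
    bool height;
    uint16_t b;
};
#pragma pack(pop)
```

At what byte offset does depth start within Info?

30

Record: @0: layer [1B, align 1] → 1; @1: format [1B, align 1] → 2; +2 pad (align 4); @4: pitch [4B, align 4] → 8; size 8, align 4
@0: width [8B, align 2] → 8
@8: f [4B, align 2] → 12
@12: channels [4B, align 2] → 16
@16: stride [8B, align 2] → 24
@24: a [4B, align 2] → 28
@28: e [1B, align 1] → 29
+1 pad (align 2)
@30: depth [28B, align 2] → 58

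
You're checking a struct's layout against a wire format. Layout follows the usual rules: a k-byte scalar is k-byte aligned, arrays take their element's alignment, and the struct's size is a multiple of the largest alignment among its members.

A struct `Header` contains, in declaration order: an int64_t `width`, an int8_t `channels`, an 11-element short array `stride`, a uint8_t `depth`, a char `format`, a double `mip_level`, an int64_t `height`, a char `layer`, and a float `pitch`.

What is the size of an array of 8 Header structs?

512

width at 0 (size 8, align 8) → ends 8
channels at 8 (size 1, align 1) → ends 9
pad 1 to align 2 for stride
stride at 10 (size 22, align 2) → ends 32
depth at 32 (size 1, align 1) → ends 33
format at 33 (size 1, align 1) → ends 34
pad 6 to align 8 for mip_level
mip_level at 40 (size 8, align 8) → ends 48
height at 48 (size 8, align 8) → ends 56
layer at 56 (size 1, align 1) → ends 57
pad 3 to align 4 for pitch
pitch at 60 (size 4, align 4) → ends 64
total 64 bytes, alignment 8
array of 8: 8 × 64 = 512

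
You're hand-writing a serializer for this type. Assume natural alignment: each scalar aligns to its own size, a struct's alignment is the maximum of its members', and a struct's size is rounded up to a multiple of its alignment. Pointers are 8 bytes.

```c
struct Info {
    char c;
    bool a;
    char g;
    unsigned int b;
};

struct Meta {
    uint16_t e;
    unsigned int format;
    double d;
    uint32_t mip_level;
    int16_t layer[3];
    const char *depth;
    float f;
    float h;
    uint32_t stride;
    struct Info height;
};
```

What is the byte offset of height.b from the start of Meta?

Info: @0: c [1B, align 1] → 1; @1: a [1B, align 1] → 2; @2: g [1B, align 1] → 3; +1 pad (align 4); @4: b [4B, align 4] → 8; size 8, align 4
@0: e [2B, align 2] → 2
+2 pad (align 4)
@4: format [4B, align 4] → 8
@8: d [8B, align 8] → 16
@16: mip_level [4B, align 4] → 20
@20: layer [6B, align 2] → 26
+6 pad (align 8)
@32: depth [8B, align 8] → 40
@40: f [4B, align 4] → 44
@44: h [4B, align 4] → 48
@48: stride [4B, align 4] → 52
@52: height [8B, align 4] → 60
within Info: b at 4
52 + 4 = 56

56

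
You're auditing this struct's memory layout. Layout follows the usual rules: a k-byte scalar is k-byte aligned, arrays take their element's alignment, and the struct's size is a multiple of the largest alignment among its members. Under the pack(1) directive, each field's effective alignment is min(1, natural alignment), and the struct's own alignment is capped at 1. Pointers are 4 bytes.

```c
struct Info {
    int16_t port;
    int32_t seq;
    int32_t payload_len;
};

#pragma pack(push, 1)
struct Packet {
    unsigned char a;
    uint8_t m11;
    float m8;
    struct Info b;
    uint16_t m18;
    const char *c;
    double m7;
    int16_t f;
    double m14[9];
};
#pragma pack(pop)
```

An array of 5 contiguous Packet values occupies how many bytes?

Info: port at 0 (size 2, align 2) → ends 2; pad 2 to align 4 for seq; seq at 4 (size 4, align 4) → ends 8; payload_len at 8 (size 4, align 4) → ends 12; total 12 bytes, alignment 4
a at 0 (size 1, align 1) → ends 1
m11 at 1 (size 1, align 1) → ends 2
m8 at 2 (size 4, align 1) → ends 6
b at 6 (size 12, align 1) → ends 18
m18 at 18 (size 2, align 1) → ends 20
c at 20 (size 4, align 1) → ends 24
m7 at 24 (size 8, align 1) → ends 32
f at 32 (size 2, align 1) → ends 34
m14 at 34 (size 72, align 1) → ends 106
total 106 bytes, alignment 1
array of 5: 5 × 106 = 530

530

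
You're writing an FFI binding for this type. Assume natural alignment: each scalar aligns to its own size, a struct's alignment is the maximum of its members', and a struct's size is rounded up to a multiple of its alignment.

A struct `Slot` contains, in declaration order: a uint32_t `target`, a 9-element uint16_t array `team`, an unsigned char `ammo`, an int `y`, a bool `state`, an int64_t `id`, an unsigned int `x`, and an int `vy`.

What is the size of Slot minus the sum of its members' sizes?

target at 0 (size 4, align 4) → ends 4
team at 4 (size 18, align 2) → ends 22
ammo at 22 (size 1, align 1) → ends 23
pad 1 to align 4 for y
y at 24 (size 4, align 4) → ends 28
state at 28 (size 1, align 1) → ends 29
pad 3 to align 8 for id
id at 32 (size 8, align 8) → ends 40
x at 40 (size 4, align 4) → ends 44
vy at 44 (size 4, align 4) → ends 48
total 48 bytes, alignment 8
data bytes 44, size 48 → padding 4

4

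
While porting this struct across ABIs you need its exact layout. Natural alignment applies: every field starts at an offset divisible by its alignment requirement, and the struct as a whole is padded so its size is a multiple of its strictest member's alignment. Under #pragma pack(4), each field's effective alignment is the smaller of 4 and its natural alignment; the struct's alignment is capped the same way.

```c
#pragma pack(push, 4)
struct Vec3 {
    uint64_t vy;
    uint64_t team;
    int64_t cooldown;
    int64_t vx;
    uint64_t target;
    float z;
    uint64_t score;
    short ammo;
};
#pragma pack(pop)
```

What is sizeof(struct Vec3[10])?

@0: vy [8B, align 4] → 8
@8: team [8B, align 4] → 16
@16: cooldown [8B, align 4] → 24
@24: vx [8B, align 4] → 32
@32: target [8B, align 4] → 40
@40: z [4B, align 4] → 44
@44: score [8B, align 4] → 52
@52: ammo [2B, align 2] → 54
+2 tail pad (align 4)
size 56, align 4
array of 10: 10 × 56 = 560

560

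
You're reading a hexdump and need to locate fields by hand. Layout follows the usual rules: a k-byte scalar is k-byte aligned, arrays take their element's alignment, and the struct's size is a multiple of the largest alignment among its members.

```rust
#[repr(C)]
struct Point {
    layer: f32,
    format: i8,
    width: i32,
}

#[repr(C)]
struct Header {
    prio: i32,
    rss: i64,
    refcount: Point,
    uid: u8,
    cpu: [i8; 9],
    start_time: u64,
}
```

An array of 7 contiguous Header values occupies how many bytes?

336

Point: layer at 0 (size 4, align 4) → ends 4; format at 4 (size 1, align 1) → ends 5; pad 3 to align 4 for width; width at 8 (size 4, align 4) → ends 12; total 12 bytes, alignment 4
prio at 0 (size 4, align 4) → ends 4
pad 4 to align 8 for rss
rss at 8 (size 8, align 8) → ends 16
refcount at 16 (size 12, align 4) → ends 28
uid at 28 (size 1, align 1) → ends 29
cpu at 29 (size 9, align 1) → ends 38
pad 2 to align 8 for start_time
start_time at 40 (size 8, align 8) → ends 48
total 48 bytes, alignment 8
array of 7: 7 × 48 = 336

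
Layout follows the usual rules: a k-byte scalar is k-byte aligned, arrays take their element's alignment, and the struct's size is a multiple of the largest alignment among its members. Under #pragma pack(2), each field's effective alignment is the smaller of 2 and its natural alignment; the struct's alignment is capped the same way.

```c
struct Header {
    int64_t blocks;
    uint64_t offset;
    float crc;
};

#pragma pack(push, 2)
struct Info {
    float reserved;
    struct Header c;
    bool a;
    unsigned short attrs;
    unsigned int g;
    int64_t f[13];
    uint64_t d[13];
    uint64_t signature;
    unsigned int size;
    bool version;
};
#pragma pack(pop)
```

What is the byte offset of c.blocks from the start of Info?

Header: @0: blocks [8B, align 8] → 8; @8: offset [8B, align 8] → 16; @16: crc [4B, align 4] → 20; +4 tail pad (align 8); size 24, align 8
@0: reserved [4B, align 2] → 4
@4: c [24B, align 2] → 28
within Header: blocks at 0
4 + 0 = 4

4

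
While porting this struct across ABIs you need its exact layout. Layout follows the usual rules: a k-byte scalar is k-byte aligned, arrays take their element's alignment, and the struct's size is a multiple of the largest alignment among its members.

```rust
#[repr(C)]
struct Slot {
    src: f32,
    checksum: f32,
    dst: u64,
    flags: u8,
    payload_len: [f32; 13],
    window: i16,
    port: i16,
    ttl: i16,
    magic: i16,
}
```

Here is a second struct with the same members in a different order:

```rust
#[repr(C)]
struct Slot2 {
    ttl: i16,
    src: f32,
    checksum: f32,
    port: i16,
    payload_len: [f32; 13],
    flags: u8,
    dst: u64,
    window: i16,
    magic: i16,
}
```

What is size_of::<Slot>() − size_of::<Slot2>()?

@0: src [4B, align 4] → 4
@4: checksum [4B, align 4] → 8
@8: dst [8B, align 8] → 16
@16: flags [1B, align 1] → 17
+3 pad (align 4)
@20: payload_len [52B, align 4] → 72
@72: window [2B, align 2] → 74
@74: port [2B, align 2] → 76
@76: ttl [2B, align 2] → 78
@78: magic [2B, align 2] → 80
size 80, align 8
— Slot2 —
@0: ttl [2B, align 2] → 2
+2 pad (align 4)
@4: src [4B, align 4] → 8
@8: checksum [4B, align 4] → 12
@12: port [2B, align 2] → 14
+2 pad (align 4)
@16: payload_len [52B, align 4] → 68
@68: flags [1B, align 1] → 69
+3 pad (align 8)
@72: dst [8B, align 8] → 80
@80: window [2B, align 2] → 82
@82: magic [2B, align 2] → 84
+4 tail pad (align 8)
size 88, align 8
80 − 88 = -8

-8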